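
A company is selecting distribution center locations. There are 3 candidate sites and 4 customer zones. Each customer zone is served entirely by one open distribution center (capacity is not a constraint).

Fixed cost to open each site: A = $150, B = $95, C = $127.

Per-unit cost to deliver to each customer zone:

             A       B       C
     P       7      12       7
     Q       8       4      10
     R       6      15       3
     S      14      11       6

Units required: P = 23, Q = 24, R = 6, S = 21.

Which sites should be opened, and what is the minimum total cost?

Open B and C; minimum total cost 623.

For any fixed open set, each customer zone goes to its cheapest open site; total = fixed + service.
{B, C}: P→C 7·23=161, Q→B 4·24=96, R→C 3·6=18, S→C 6·21=126. Service 401; fixed 222; total 623.
{C}: P→C 7·23=161, Q→C 10·24=240, R→C 3·6=18, S→C 6·21=126. Service 545; fixed 127; total 672.
{A, B}: service 524 + fixed 245 = 769
{A, B, C}: service 401 + fixed 372 = 773
No other subset beats 623.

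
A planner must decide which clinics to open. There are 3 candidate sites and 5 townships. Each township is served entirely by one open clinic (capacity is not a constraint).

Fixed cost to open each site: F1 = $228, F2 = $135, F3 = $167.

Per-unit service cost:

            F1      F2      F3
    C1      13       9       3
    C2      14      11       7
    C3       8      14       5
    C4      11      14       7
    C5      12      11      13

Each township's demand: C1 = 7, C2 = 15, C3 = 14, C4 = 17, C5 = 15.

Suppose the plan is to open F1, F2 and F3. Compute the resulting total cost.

Each township is assigned to its cheapest site among the open ones.
{F1, F2, F3}: C1→F3 3·7=21, C2→F3 7·15=105, C3→F3 5·14=70, C4→F3 7·17=119, C5→F2 11·15=165. Service 480; fixed 530; total 1010.

Total cost: 1010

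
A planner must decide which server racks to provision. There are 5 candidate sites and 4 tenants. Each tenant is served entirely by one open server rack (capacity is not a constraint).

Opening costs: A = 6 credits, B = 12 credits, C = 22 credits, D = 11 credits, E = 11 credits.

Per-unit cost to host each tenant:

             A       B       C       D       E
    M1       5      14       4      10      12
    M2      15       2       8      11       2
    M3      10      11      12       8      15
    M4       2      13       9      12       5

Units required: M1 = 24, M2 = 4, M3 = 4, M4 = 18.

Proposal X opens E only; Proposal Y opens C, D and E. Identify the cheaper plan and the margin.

Proposal Y is cheaper by 187.

Proposal X: {E}: M1→E 12·24=288, M2→E 2·4=8, M3→E 15·4=60, M4→E 5·18=90. Service 446; fixed 11; total 457.
Proposal Y: {C, D, E}: M1→C 4·24=96, M2→E 2·4=8, M3→D 8·4=32, M4→E 5·18=90. Service 226; fixed 44; total 270.
Difference: |457 − 270| = 187.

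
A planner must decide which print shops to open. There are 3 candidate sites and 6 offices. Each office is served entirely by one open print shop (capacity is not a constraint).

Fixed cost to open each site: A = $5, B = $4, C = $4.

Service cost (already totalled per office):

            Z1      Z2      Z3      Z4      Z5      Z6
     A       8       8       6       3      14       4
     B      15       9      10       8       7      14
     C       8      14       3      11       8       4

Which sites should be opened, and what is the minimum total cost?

For any fixed open set, each office goes to its cheapest open site; total = fixed + service.
{A, C}: Z1→A 8, Z2→A 8, Z3→C 3, Z4→A 3, Z5→C 8, Z6→A 4. Service 34; fixed 9; total 43.
{A, B}: Z1→A 8, Z2→A 8, Z3→A 6, Z4→A 3, Z5→B 7, Z6→A 4. Service 36; fixed 9; total 45.
{A, B, C}: service 33 + fixed 13 = 46
{B}: service 63 + fixed 4 = 67
No other subset beats 43.

Open A and C; minimum total cost 43.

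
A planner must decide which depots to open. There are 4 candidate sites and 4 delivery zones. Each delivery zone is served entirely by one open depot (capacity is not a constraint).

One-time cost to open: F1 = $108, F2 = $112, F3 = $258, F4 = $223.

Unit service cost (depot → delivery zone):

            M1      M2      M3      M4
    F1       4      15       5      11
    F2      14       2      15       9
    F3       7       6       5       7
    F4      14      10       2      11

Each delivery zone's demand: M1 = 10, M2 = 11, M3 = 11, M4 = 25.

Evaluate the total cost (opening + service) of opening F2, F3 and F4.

Each delivery zone is assigned to its cheapest site among the open ones.
{F2, F3, F4}: M1→F3 7·10=70, M2→F2 2·11=22, M3→F4 2·11=22, M4→F3 7·25=175. Service 289; fixed 593; total 882.

Total cost: 882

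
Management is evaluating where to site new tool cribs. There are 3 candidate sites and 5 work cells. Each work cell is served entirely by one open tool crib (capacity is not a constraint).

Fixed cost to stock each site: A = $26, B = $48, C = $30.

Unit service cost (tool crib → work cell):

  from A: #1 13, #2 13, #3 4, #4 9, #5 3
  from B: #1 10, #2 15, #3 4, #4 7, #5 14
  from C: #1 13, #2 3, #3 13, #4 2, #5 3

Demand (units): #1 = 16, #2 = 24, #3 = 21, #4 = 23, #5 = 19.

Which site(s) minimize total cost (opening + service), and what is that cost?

Open B and C; minimum total cost 497.

For any fixed open set, each work cell goes to its cheapest open site; total = fixed + service.
{B, C}: #1→B 10·16=160, #2→C 3·24=72, #3→B 4·21=84, #4→C 2·23=46, #5→C 3·19=57. Service 419; fixed 78; total 497.
{A, B, C}: service 419 + fixed 104 = 523
{A, C}: service 467 + fixed 56 = 523
{A}: service 868 + fixed 26 = 894
No other subset beats 497.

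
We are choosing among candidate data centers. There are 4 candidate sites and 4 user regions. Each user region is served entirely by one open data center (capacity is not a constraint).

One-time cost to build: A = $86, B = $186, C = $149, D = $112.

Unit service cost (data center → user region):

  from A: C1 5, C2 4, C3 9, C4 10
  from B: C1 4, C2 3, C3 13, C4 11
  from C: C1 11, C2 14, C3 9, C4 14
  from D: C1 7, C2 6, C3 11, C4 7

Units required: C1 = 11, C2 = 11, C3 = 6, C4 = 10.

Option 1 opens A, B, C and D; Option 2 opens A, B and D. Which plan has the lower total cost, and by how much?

Option 1: {A, B, C, D}: C1→B 4·11=44, C2→B 3·11=33, C3→A 9·6=54, C4→D 7·10=70. Service 201; fixed 533; total 734.
Option 2: {A, B, D}: C1→B 4·11=44, C2→B 3·11=33, C3→A 9·6=54, C4→D 7·10=70. Service 201; fixed 384; total 585.
Difference: |734 − 585| = 149.

Option 2 is cheaper by 149.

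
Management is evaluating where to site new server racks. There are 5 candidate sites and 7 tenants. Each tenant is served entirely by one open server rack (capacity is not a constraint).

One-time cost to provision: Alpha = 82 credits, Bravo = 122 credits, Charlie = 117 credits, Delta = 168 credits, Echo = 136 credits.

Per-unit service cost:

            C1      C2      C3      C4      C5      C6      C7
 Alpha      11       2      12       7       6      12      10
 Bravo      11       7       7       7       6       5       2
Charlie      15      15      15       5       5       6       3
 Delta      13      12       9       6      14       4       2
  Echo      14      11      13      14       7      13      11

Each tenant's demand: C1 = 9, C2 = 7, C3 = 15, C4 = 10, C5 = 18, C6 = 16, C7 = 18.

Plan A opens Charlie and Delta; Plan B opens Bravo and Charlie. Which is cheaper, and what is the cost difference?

Plan B is cheaper by 113.

Plan A: {Charlie, Delta}: C1→Delta 13·9=117, C2→Delta 12·7=84, C3→Delta 9·15=135, C4→Charlie 5·10=50, C5→Charlie 5·18=90, C6→Delta 4·16=64, C7→Delta 2·18=36. Service 576; fixed 285; total 861.
Plan B: {Bravo, Charlie}: C1→Bravo 11·9=99, C2→Bravo 7·7=49, C3→Bravo 7·15=105, C4→Charlie 5·10=50, C5→Charlie 5·18=90, C6→Bravo 5·16=80, C7→Bravo 2·18=36. Service 509; fixed 239; total 748.
Difference: |861 − 748| = 113.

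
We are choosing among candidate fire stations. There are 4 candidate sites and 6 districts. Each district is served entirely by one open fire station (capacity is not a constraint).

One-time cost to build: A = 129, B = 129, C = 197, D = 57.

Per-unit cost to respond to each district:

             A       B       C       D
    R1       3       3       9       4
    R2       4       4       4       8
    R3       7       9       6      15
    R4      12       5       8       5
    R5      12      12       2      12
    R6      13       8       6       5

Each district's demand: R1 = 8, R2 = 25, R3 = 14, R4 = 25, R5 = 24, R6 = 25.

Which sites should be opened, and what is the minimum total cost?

For any fixed open set, each district goes to its cheapest open site; total = fixed + service.
{C, D}: R1→D 4·8=32, R2→C 4·25=100, R3→C 6·14=84, R4→D 5·25=125, R5→C 2·24=48, R6→D 5·25=125. Service 514; fixed 254; total 768.
{C}: R1→C 9·8=72, R2→C 4·25=100, R3→C 6·14=84, R4→C 8·25=200, R5→C 2·24=48, R6→C 6·25=150. Service 654; fixed 197; total 851.
{B, C}: service 531 + fixed 326 = 857
{A, B, C, D}: service 506 + fixed 512 = 1018
No other subset beats 768.

Open C and D; minimum total cost 768.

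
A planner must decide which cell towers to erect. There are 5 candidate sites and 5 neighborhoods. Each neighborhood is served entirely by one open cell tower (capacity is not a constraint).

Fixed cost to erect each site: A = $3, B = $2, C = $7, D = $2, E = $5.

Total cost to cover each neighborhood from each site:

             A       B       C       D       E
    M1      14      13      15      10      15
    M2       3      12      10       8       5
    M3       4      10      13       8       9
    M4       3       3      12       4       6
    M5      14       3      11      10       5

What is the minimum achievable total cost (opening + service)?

For any fixed open set, each neighborhood goes to its cheapest open site; total = fixed + service.
{A, B, D}: M1→D 10, M2→A 3, M3→A 4, M4→A 3, M5→B 3. Service 23; fixed 7; total 30.
{A, B}: M1→B 13, M2→A 3, M3→A 4, M4→A 3, M5→B 3. Service 26; fixed 5; total 31.
{A, B, D, E}: M1→D 10, M2→A 3, M3→A 4, M4→A 3, M5→B 3. Service 23; fixed 12; total 35.
{A, B, C, D, E}: service 23 + fixed 19 = 42
No other subset beats 30.

Minimum total cost: 30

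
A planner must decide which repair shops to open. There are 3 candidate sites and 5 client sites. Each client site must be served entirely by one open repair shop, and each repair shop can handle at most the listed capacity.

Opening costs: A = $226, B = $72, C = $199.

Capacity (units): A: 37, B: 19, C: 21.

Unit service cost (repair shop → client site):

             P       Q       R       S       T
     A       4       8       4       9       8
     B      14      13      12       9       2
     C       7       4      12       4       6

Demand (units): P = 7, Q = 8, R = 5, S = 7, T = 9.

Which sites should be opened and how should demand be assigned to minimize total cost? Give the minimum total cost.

Open {A}: P→A 4·7=28, Q→A 8·8=64, R→A 4·5=20, S→A 9·7=63, T→A 8·9=72.
Loads: A carries 36/37. Service 247; fixed 226; total 473.
Next best feasible plan costs 491.

Minimum total cost: 473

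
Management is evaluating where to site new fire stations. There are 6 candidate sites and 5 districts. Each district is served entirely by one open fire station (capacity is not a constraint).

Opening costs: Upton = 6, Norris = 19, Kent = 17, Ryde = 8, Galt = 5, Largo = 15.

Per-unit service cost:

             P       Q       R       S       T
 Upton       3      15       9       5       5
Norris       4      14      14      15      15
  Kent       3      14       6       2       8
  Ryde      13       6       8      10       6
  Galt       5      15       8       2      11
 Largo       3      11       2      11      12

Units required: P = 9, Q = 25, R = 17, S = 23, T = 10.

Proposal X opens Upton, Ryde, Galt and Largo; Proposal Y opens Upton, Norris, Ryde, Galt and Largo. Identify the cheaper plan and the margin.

Proposal X: {Upton, Ryde, Galt, Largo}: P→Upton 3·9=27, Q→Ryde 6·25=150, R→Largo 2·17=34, S→Galt 2·23=46, T→Upton 5·10=50. Service 307; fixed 34; total 341.
Proposal Y: {Upton, Norris, Ryde, Galt, Largo}: P→Upton 3·9=27, Q→Ryde 6·25=150, R→Largo 2·17=34, S→Galt 2·23=46, T→Upton 5·10=50. Service 307; fixed 53; total 360.
Difference: |341 − 360| = 19.

Proposal X is cheaper by 19.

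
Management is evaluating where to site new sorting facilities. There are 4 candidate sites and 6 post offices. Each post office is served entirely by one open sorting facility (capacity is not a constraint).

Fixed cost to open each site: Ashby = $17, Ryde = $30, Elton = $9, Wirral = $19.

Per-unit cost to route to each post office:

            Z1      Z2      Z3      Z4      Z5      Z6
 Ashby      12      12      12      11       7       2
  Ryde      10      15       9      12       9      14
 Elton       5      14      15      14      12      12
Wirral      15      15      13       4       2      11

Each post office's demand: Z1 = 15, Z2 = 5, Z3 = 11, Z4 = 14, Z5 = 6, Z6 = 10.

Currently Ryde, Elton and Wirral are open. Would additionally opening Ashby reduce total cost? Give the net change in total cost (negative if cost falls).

Yes — net change −83 (cost falls by 83).

Current service cost with {Ryde, Elton, Wirral}: 422.
Adding Ashby: each post office re-picks its cheapest; new service cost 322, saving 100.
Extra fixed cost: 17. Net change = 17 − 100 = -83.
(Totals: 480 → 397.)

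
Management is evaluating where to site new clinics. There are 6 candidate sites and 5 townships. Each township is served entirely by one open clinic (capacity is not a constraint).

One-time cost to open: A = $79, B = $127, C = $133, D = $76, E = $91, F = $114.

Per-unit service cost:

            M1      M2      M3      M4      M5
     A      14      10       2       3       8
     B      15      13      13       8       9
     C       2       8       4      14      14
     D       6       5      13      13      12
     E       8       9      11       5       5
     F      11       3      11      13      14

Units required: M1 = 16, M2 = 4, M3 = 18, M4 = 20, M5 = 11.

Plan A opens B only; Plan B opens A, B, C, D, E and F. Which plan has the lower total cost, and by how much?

Plan B is cheaper by 97.

Plan A: {B}: M1→B 15·16=240, M2→B 13·4=52, M3→B 13·18=234, M4→B 8·20=160, M5→B 9·11=99. Service 785; fixed 127; total 912.
Plan B: {A, B, C, D, E, F}: M1→C 2·16=32, M2→F 3·4=12, M3→A 2·18=36, M4→A 3·20=60, M5→E 5·11=55. Service 195; fixed 620; total 815.
Difference: |912 − 815| = 97.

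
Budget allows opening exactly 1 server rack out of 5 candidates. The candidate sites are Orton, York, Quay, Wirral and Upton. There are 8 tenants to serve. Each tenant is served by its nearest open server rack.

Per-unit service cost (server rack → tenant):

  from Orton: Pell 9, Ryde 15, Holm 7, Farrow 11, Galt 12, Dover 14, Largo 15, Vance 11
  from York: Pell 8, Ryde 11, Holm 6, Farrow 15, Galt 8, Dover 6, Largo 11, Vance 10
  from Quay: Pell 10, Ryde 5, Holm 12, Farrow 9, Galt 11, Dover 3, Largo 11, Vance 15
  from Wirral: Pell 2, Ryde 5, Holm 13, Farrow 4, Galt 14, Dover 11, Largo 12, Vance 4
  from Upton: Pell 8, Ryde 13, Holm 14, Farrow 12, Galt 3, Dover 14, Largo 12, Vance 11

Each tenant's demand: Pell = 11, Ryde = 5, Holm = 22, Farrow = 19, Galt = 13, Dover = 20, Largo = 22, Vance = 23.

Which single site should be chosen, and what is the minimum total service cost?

With exactly 1 open, each tenant uses its cheapest among the chosen.
{Wirral}: Pell→Wirral 2·11=22, Ryde→Wirral 5·5=25, Holm→Wirral 13·22=286, Farrow→Wirral 4·19=76, Galt→Wirral 14·13=182, Dover→Wirral 11·20=220, Largo→Wirral 12·22=264, Vance→Wirral 4·23=92. Service cost 1167.
{York}: service cost 1256
{Quay}: service cost 1360
Among all 5 size-1 choices, {Wirral} is lowest.

Choose Wirral only; total service cost 1167.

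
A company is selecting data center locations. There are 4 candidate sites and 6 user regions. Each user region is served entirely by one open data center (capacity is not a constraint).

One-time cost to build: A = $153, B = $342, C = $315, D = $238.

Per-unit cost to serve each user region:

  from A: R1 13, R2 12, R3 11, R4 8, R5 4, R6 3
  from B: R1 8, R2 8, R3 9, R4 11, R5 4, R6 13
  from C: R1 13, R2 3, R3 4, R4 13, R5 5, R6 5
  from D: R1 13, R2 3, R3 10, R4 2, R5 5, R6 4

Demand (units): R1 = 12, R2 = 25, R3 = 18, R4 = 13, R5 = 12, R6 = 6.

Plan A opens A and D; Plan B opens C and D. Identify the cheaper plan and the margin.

Plan A is cheaper by 72.

Plan A: {A, D}: R1→A 13·12=156, R2→D 3·25=75, R3→D 10·18=180, R4→D 2·13=26, R5→A 4·12=48, R6→A 3·6=18. Service 503; fixed 391; total 894.
Plan B: {C, D}: R1→C 13·12=156, R2→C 3·25=75, R3→C 4·18=72, R4→D 2·13=26, R5→C 5·12=60, R6→D 4·6=24. Service 413; fixed 553; total 966.
Difference: |894 − 966| = 72.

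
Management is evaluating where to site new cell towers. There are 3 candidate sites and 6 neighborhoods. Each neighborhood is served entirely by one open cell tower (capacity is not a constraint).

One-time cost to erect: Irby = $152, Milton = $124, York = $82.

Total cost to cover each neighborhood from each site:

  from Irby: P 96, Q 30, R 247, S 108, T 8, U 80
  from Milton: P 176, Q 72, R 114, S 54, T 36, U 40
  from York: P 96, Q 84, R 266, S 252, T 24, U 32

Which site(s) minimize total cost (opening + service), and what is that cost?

For any fixed open set, each neighborhood goes to its cheapest open site; total = fixed + service.
{Milton, York}: P→York 96, Q→Milton 72, R→Milton 114, S→Milton 54, T→York 24, U→York 32. Service 392; fixed 206; total 598.
{Milton}: service 492 + fixed 124 = 616
{Irby, Milton}: P→Irby 96, Q→Irby 30, R→Milton 114, S→Milton 54, T→Irby 8, U→Milton 40. Service 342; fixed 276; total 618.
{Irby, Milton, York}: P→Irby 96, Q→Irby 30, R→Milton 114, S→Milton 54, T→Irby 8, U→York 32. Service 334; fixed 358; total 692.
No other subset beats 598.

Open Milton and York; minimum total cost 598.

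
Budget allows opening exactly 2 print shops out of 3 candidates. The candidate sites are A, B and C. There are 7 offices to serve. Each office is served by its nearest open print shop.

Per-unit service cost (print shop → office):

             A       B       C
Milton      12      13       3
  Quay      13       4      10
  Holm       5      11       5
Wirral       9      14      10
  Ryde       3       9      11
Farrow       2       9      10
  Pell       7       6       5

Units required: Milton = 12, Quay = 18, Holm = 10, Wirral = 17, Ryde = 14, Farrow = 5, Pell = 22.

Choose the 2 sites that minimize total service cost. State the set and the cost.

Choose A and C; total service cost 581.

With exactly 2 open, each office uses its cheapest among the chosen.
{A, C}: Milton→C 3·12=36, Quay→C 10·18=180, Holm→A 5·10=50, Wirral→A 9·17=153, Ryde→A 3·14=42, Farrow→A 2·5=10, Pell→C 5·22=110. Service cost 581.
{A, B}: service cost 603
{B, C}: service cost 609
Among all 3 size-2 choices, {A, C} is lowest.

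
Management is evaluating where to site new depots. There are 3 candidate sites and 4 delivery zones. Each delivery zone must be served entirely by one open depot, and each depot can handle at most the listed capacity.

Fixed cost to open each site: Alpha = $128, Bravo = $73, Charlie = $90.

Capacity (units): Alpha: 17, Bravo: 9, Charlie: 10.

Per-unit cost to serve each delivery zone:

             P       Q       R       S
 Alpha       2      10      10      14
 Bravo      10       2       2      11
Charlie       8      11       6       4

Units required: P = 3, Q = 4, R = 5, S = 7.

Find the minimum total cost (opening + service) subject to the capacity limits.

Minimum total cost: 233

Open {Bravo, Charlie}: P→Charlie 8·3=24, Q→Bravo 2·4=8, R→Bravo 2·5=10, S→Charlie 4·7=28.
Loads: Bravo carries 9/9, Charlie carries 10/10. Service 70; fixed 163; total 233.
Next best feasible plan costs 323.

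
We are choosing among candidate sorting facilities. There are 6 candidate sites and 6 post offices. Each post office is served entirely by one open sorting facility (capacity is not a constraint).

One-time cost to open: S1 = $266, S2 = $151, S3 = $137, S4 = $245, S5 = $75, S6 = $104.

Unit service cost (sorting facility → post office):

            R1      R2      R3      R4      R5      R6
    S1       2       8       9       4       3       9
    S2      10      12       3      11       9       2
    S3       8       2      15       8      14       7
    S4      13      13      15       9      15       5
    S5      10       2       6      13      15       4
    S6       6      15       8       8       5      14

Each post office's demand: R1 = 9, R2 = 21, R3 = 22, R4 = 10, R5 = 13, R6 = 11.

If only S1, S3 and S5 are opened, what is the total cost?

Each post office is assigned to its cheapest site among the open ones.
{S1, S3, S5}: R1→S1 2·9=18, R2→S3 2·21=42, R3→S5 6·22=132, R4→S1 4·10=40, R5→S1 3·13=39, R6→S5 4·11=44. Service 315; fixed 478; total 793.

Total cost: 793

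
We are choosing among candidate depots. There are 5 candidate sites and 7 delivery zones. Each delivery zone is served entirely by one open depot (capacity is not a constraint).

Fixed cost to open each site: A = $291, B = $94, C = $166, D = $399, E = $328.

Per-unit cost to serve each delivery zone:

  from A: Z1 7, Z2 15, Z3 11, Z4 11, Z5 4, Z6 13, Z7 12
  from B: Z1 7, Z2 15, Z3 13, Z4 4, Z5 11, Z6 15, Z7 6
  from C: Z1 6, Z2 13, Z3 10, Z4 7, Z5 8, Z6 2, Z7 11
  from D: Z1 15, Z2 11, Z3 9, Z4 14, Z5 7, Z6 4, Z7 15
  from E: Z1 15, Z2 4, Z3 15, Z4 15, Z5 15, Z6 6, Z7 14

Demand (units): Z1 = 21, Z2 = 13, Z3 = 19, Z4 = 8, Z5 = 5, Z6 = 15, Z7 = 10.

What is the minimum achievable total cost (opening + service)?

Minimum total cost: 887

For any fixed open set, each delivery zone goes to its cheapest open site; total = fixed + service.
{C}: Z1→C 6·21=126, Z2→C 13·13=169, Z3→C 10·19=190, Z4→C 7·8=56, Z5→C 8·5=40, Z6→C 2·15=30, Z7→C 11·10=110. Service 721; fixed 166; total 887.
{B, C}: service 647 + fixed 260 = 907
{B}: service 961 + fixed 94 = 1055
{A, B, C, D, E}: service 491 + fixed 1278 = 1769
No other subset beats 887.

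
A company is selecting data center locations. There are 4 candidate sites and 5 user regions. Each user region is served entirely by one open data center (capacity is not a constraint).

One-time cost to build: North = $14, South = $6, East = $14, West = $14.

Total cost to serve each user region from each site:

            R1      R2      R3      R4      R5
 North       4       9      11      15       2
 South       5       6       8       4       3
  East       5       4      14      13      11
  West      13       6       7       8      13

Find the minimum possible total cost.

For any fixed open set, each user region goes to its cheapest open site; total = fixed + service.
{South}: R1→South 5, R2→South 6, R3→South 8, R4→South 4, R5→South 3. Service 26; fixed 6; total 32.
{North, South}: R1→North 4, R2→South 6, R3→South 8, R4→South 4, R5→North 2. Service 24; fixed 20; total 44.
{South, East}: service 24 + fixed 20 = 44
{North, South, East, West}: R1→North 4, R2→East 4, R3→West 7, R4→South 4, R5→North 2. Service 21; fixed 48; total 69.
(All 15 nonempty subsets were checked; South only is lowest.)

Minimum total cost: 32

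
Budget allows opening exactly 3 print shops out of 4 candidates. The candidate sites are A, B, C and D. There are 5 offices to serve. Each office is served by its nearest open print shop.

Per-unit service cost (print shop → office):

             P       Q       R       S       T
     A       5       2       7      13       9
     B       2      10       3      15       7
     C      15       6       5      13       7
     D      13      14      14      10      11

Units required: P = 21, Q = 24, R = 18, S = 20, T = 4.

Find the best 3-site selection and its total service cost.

With exactly 3 open, each office uses its cheapest among the chosen.
{A, B, D}: P→B 2·21=42, Q→A 2·24=48, R→B 3·18=54, S→D 10·20=200, T→B 7·4=28. Service cost 372.
{A, B, C}: service cost 432
{B, C, D}: service cost 468
Among all 4 size-3 choices, {A, B, D} is lowest.

Choose A, B and D; total service cost 372.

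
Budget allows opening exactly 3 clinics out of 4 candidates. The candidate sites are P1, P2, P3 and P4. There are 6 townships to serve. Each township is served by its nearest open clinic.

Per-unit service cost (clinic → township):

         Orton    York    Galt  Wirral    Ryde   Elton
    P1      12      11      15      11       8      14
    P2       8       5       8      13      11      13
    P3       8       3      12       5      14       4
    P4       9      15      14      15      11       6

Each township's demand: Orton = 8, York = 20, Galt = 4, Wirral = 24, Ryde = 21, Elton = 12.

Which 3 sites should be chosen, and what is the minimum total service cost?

Choose P1, P2 and P3; total service cost 492.

With exactly 3 open, each township uses its cheapest among the chosen.
{P1, P2, P3}: Orton→P2 8·8=64, York→P3 3·20=60, Galt→P2 8·4=32, Wirral→P3 5·24=120, Ryde→P1 8·21=168, Elton→P3 4·12=48. Service cost 492.
{P1, P3, P4}: service cost 508
{P2, P3, P4}: service cost 555
Among all 4 size-3 choices, {P1, P2, P3} is lowest.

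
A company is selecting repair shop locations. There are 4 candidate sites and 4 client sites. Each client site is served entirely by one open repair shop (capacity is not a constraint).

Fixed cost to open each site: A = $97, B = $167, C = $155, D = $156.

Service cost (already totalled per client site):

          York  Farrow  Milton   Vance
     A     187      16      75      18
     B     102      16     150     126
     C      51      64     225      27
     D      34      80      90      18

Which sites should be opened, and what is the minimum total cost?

For any fixed open set, each client site goes to its cheapest open site; total = fixed + service.
{D}: York→D 34, Farrow→D 80, Milton→D 90, Vance→D 18. Service 222; fixed 156; total 378.
{A}: service 296 + fixed 97 = 393
{A, D}: York→D 34, Farrow→A 16, Milton→A 75, Vance→A 18. Service 143; fixed 253; total 396.
{A, B, C, D}: service 143 + fixed 575 = 718
(All 15 nonempty subsets were checked; D only is lowest.)

Open D only; minimum total cost 378.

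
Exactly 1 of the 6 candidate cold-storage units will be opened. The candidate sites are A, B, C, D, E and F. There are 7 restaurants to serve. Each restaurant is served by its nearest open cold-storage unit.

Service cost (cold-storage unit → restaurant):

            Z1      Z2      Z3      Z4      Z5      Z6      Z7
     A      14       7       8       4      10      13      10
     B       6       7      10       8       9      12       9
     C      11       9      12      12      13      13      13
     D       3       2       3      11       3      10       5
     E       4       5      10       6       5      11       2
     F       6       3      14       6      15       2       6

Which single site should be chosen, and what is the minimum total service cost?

With exactly 1 open, each restaurant uses its cheapest among the chosen.
{D}: Z1→D 3, Z2→D 2, Z3→D 3, Z4→D 11, Z5→D 3, Z6→D 10, Z7→D 5. Service cost 37.
{E}: service cost 43
{F}: service cost 52
Among all 6 size-1 choices, {D} is lowest.

Choose D only; total service cost 37.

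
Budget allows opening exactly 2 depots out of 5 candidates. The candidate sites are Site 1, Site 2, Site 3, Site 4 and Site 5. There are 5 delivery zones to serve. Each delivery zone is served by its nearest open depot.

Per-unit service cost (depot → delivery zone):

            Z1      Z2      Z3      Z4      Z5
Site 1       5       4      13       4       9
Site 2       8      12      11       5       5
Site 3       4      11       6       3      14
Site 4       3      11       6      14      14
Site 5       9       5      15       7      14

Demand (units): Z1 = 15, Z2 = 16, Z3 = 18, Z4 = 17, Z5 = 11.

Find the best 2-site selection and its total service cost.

With exactly 2 open, each delivery zone uses its cheapest among the chosen.
{Site 1, Site 3}: Z1→Site 3 4·15=60, Z2→Site 1 4·16=64, Z3→Site 3 6·18=108, Z4→Site 3 3·17=51, Z5→Site 1 9·11=99. Service cost 382.
{Site 1, Site 4}: service cost 384
{Site 2, Site 3}: service cost 450
Among all 10 size-2 choices, {Site 1, Site 3} is lowest.

Choose Site 1 and Site 3; total service cost 382.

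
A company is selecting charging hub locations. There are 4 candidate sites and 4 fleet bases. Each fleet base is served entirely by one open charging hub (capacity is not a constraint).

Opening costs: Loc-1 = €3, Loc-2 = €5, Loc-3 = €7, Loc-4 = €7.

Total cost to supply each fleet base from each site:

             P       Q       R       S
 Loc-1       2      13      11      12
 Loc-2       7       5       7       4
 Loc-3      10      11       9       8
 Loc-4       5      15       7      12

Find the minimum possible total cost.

For any fixed open set, each fleet base goes to its cheapest open site; total = fixed + service.
{Loc-1, Loc-2}: P→Loc-1 2, Q→Loc-2 5, R→Loc-2 7, S→Loc-2 4. Service 18; fixed 8; total 26.
{Loc-2}: service 23 + fixed 5 = 28
{Loc-1, Loc-2, Loc-3}: service 18 + fixed 15 = 33
{Loc-1, Loc-2, Loc-3, Loc-4}: P→Loc-1 2, Q→Loc-2 5, R→Loc-2 7, S→Loc-2 4. Service 18; fixed 22; total 40.
No other subset beats 26.

Minimum total cost: 26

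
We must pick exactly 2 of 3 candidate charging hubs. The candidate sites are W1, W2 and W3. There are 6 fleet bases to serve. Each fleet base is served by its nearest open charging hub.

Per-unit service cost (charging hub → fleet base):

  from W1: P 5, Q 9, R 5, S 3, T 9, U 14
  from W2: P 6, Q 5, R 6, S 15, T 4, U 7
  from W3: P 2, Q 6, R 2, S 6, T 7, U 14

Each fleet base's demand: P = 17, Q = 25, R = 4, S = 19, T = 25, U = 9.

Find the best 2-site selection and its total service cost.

Choose W2 and W3; total service cost 444.

With exactly 2 open, each fleet base uses its cheapest among the chosen.
{W2, W3}: P→W3 2·17=34, Q→W2 5·25=125, R→W3 2·4=8, S→W3 6·19=114, T→W2 4·25=100, U→W2 7·9=63. Service cost 444.
{W1, W2}: service cost 450
{W1, W3}: service cost 550
Among all 3 size-2 choices, {W2, W3} is lowest.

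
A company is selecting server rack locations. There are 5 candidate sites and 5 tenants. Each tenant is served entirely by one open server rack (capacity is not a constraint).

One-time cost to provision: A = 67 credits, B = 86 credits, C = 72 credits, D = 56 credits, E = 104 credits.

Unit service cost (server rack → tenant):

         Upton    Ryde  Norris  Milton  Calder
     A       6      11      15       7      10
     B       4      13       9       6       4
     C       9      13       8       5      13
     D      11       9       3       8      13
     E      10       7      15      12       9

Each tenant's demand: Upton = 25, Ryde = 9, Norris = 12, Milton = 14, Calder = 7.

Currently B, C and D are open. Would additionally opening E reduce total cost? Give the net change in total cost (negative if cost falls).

No — net change +86 (cost rises by 86).

Current service cost with {B, C, D}: 315.
Adding E: each tenant re-picks its cheapest; new service cost 297, saving 18.
Extra fixed cost: 104. Net change = 104 − 18 = 86.
(Totals: 529 → 615.)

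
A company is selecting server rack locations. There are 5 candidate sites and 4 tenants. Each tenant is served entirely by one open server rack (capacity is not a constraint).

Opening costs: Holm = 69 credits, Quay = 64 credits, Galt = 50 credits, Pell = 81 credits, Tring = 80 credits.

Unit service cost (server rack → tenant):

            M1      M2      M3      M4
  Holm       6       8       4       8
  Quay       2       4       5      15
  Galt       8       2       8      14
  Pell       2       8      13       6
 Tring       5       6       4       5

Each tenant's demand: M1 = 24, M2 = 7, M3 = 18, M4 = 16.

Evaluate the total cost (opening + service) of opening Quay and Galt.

Each tenant is assigned to its cheapest site among the open ones.
{Quay, Galt}: M1→Quay 2·24=48, M2→Galt 2·7=14, M3→Quay 5·18=90, M4→Galt 14·16=224. Service 376; fixed 114; total 490.

Total cost: 490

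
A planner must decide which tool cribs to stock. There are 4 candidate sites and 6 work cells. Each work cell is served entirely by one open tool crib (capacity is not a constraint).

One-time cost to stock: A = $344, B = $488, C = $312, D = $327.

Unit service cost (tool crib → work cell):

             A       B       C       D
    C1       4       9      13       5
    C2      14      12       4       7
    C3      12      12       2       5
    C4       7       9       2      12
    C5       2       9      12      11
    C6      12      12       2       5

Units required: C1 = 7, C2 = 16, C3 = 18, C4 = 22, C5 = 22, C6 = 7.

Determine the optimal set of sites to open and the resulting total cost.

Open C only; minimum total cost 825.

For any fixed open set, each work cell goes to its cheapest open site; total = fixed + service.
{C}: C1→C 13·7=91, C2→C 4·16=64, C3→C 2·18=36, C4→C 2·22=44, C5→C 12·22=264, C6→C 2·7=14. Service 513; fixed 312; total 825.
{A, C}: C1→A 4·7=28, C2→C 4·16=64, C3→C 2·18=36, C4→C 2·22=44, C5→A 2·22=44, C6→C 2·7=14. Service 230; fixed 656; total 886.
{C, D}: C1→D 5·7=35, C2→C 4·16=64, C3→C 2·18=36, C4→C 2·22=44, C5→D 11·22=242, C6→C 2·7=14. Service 435; fixed 639; total 1074.
{A, B, C, D}: C1→A 4·7=28, C2→C 4·16=64, C3→C 2·18=36, C4→C 2·22=44, C5→A 2·22=44, C6→C 2·7=14. Service 230; fixed 1471; total 1701.
No other subset beats 825.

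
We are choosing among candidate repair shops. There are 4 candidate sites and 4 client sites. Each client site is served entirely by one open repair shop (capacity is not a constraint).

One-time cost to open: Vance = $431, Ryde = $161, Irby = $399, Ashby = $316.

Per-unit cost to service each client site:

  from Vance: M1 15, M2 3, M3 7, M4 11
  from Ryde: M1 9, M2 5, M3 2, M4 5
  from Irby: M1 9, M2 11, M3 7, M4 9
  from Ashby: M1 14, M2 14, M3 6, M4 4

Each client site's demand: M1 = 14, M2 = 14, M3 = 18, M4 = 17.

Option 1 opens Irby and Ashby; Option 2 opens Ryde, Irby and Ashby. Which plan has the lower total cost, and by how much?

Option 1: {Irby, Ashby}: M1→Irby 9·14=126, M2→Irby 11·14=154, M3→Ashby 6·18=108, M4→Ashby 4·17=68. Service 456; fixed 715; total 1171.
Option 2: {Ryde, Irby, Ashby}: M1→Ryde 9·14=126, M2→Ryde 5·14=70, M3→Ryde 2·18=36, M4→Ashby 4·17=68. Service 300; fixed 876; total 1176.
Difference: |1171 − 1176| = 5.

Option 1 is cheaper by 5.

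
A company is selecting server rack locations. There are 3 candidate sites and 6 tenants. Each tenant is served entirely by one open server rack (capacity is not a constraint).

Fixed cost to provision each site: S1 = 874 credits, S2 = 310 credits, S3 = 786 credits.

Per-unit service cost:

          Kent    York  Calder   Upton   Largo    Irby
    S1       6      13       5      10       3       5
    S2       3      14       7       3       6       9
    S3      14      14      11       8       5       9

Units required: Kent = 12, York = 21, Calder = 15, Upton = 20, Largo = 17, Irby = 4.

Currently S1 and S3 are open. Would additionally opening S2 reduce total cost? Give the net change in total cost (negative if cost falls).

Current service cost with {S1, S3}: 651.
Adding S2: each tenant re-picks its cheapest; new service cost 515, saving 136.
Extra fixed cost: 310. Net change = 310 − 136 = 174.
(Totals: 2311 → 2485.)

No — net change +174 (cost rises by 174).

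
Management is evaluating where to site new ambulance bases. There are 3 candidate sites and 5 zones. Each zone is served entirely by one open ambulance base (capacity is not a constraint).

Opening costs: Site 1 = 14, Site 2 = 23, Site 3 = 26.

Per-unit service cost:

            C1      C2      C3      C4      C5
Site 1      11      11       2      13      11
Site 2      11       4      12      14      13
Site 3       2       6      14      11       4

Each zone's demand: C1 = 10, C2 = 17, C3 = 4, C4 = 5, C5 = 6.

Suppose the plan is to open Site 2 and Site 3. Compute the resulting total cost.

Total cost: 264

Each zone is assigned to its cheapest site among the open ones.
{Site 2, Site 3}: C1→Site 3 2·10=20, C2→Site 2 4·17=68, C3→Site 2 12·4=48, C4→Site 3 11·5=55, C5→Site 3 4·6=24. Service 215; fixed 49; total 264.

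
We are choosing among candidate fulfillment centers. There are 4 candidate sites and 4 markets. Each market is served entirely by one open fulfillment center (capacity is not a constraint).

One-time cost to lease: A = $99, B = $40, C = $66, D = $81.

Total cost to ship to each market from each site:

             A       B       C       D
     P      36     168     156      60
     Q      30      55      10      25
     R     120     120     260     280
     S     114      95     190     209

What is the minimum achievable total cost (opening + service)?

For any fixed open set, each market goes to its cheapest open site; total = fixed + service.
{A}: P→A 36, Q→A 30, R→A 120, S→A 114. Service 300; fixed 99; total 399.
{A, B}: P→A 36, Q→A 30, R→A 120, S→B 95. Service 281; fixed 139; total 420.
{B, D}: P→D 60, Q→D 25, R→B 120, S→B 95. Service 300; fixed 121; total 421.
{A, B, C, D}: service 261 + fixed 286 = 547
No other subset beats 399.

Minimum total cost: 399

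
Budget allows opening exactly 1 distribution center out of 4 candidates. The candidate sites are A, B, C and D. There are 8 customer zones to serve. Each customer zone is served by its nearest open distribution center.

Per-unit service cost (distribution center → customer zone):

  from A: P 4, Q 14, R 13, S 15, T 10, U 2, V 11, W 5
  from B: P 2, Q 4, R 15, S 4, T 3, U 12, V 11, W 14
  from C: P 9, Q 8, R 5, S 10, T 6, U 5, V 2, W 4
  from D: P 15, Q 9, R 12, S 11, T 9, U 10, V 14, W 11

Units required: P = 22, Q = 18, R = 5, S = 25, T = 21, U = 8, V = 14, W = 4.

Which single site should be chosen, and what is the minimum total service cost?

With exactly 1 open, each customer zone uses its cheapest among the chosen.
{B}: P→B 2·22=44, Q→B 4·18=72, R→B 15·5=75, S→B 4·25=100, T→B 3·21=63, U→B 12·8=96, V→B 11·14=154, W→B 14·4=56. Service cost 660.
{C}: service cost 827
{A}: service cost 1180
Among all 4 size-1 choices, {B} is lowest.

Choose B only; total service cost 660.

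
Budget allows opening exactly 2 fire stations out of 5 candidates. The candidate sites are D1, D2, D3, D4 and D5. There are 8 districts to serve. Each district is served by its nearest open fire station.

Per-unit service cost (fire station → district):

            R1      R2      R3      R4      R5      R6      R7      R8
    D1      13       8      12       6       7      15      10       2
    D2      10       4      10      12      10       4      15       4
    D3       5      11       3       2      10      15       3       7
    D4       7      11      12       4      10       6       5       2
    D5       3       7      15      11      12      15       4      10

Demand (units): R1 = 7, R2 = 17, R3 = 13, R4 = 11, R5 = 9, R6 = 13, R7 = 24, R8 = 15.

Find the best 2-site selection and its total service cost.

Choose D2 and D3; total service cost 438.

With exactly 2 open, each district uses its cheapest among the chosen.
{D2, D3}: R1→D3 5·7=35, R2→D2 4·17=68, R3→D3 3·13=39, R4→D3 2·11=22, R5→D2 10·9=90, R6→D2 4·13=52, R7→D3 3·24=72, R8→D2 4·15=60. Service cost 438.
{D3, D4}: service cost 553
{D2, D4}: service cost 583
Among all 10 size-2 choices, {D2, D3} is lowest.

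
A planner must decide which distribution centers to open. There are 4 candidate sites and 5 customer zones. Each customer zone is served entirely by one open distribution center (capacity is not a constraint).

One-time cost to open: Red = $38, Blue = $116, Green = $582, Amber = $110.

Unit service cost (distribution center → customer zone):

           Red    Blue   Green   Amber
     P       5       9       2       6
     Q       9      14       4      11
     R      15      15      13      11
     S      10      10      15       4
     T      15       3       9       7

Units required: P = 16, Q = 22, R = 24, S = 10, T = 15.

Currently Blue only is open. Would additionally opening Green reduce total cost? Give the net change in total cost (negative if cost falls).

Current service cost with {Blue}: 957.
Adding Green: each customer zone re-picks its cheapest; new service cost 577, saving 380.
Extra fixed cost: 582. Net change = 582 − 380 = 202.
(Totals: 1073 → 1275.)

No — net change +202 (cost rises by 202).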